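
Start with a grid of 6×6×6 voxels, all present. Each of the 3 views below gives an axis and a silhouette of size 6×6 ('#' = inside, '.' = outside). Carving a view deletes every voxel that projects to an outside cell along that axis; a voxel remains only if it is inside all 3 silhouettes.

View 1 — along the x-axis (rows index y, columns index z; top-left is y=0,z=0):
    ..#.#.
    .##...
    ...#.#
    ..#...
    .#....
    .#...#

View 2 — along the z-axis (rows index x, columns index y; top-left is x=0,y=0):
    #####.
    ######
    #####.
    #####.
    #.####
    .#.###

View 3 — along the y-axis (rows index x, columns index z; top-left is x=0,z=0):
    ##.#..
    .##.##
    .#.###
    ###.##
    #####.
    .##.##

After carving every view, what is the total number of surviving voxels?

remaining voxels: 36

before carving: 216 voxels (6×6×6)
step 1: project along x, AND mask (10/36) → |grid| = 60
step 2: project along z, AND mask (30/36) → |grid| = 48
step 3: project along y, AND mask (25/36) → |grid| = 36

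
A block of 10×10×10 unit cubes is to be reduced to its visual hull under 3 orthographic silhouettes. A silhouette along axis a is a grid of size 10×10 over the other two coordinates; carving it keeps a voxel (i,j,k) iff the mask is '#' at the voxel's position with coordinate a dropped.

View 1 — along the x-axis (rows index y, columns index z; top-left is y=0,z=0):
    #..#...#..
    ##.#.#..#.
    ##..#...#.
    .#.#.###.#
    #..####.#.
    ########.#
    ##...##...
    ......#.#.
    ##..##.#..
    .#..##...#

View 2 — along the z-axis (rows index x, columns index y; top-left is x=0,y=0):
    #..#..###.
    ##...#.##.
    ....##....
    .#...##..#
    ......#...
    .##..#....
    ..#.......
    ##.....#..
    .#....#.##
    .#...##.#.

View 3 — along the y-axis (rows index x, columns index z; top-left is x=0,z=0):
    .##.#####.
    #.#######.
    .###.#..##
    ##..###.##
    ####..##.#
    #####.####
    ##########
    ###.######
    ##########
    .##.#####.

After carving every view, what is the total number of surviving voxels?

before carving: 1000 voxels (10×10×10)
after view 1 [x-axis, 48 of 100 cells solid] → remaining = 480
after view 2 [z-axis, 32 of 100 cells solid] → remaining = 158
after view 3 [y-axis, 80 of 100 cells solid] → remaining = 125

voxel count = 125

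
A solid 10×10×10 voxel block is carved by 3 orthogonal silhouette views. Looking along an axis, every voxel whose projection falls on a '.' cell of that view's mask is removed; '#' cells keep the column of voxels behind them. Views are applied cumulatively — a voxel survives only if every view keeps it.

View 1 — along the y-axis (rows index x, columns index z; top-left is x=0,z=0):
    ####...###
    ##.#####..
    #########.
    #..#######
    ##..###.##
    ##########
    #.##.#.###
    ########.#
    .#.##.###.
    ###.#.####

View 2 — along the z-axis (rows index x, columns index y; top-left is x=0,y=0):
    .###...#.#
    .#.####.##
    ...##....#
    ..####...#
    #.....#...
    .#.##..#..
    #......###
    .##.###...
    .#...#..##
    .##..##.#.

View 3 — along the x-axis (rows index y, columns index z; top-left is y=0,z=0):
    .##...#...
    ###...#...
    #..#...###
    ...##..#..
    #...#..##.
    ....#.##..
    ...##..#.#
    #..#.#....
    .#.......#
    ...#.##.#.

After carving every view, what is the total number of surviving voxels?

voxel count = 132

initial block: 10^3 = 1000
after view 1 [y-axis, 78 of 100 cells solid] → remaining = 780
after view 2 [z-axis, 44 of 100 cells solid] → remaining = 342
after view 3 [x-axis, 35 of 100 cells solid] → remaining = 132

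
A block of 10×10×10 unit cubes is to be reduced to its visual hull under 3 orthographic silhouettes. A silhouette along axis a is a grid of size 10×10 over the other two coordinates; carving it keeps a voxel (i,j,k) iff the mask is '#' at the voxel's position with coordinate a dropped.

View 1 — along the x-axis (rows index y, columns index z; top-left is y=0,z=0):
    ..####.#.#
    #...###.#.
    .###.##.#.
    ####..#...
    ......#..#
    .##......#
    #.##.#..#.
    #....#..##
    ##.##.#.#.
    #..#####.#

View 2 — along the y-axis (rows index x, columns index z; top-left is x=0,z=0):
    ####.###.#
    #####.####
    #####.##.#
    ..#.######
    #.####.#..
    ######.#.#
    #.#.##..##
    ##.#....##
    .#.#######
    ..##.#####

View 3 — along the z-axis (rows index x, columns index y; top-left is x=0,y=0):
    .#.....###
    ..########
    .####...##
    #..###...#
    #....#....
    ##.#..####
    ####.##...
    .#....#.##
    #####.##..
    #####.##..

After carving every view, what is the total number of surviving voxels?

voxel count = 208

start: 10×10×10 = 1000 voxels
carve view 1 (along x, YZ-mask fill 49/100): 490 voxels remain
carve view 2 (along y, XZ-mask fill 72/100): 351 voxels remain
carve view 3 (along z, XY-mask fill 56/100): 208 voxels remain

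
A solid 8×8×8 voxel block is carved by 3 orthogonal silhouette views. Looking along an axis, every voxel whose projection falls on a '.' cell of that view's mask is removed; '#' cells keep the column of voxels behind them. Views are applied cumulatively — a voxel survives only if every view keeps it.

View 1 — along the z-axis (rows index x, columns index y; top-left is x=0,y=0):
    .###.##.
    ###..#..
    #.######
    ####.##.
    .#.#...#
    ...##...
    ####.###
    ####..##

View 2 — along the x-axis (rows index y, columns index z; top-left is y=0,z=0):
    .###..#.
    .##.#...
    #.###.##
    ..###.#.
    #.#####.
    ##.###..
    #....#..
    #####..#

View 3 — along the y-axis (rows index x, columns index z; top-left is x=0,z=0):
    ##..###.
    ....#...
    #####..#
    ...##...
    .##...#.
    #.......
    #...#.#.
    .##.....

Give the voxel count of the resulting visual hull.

start: 8×8×8 = 512 voxels
V1 z: intersect with XY mask (40 set) -- 320 left
V2 x: intersect with YZ mask (36 set) -- 173 left
V3 y: intersect with XZ mask (23 set) -- 77 left

remaining voxels: 77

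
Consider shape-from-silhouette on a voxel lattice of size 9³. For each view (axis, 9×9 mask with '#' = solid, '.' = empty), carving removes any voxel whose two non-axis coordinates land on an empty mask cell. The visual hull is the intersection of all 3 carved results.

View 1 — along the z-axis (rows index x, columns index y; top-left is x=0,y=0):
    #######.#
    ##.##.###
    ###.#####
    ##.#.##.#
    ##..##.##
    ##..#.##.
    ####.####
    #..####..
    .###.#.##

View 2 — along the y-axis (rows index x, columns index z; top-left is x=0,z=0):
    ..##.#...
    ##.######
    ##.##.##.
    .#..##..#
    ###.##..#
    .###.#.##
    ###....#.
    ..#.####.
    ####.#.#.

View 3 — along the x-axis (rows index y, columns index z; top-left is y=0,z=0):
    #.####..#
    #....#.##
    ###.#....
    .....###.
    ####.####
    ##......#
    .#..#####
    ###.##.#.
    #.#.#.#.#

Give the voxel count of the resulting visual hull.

start: 9×9×9 = 729 voxels
  1. axis=2 (XY plane), |mask|=59  ⇒  voxels=531
  2. axis=1 (XZ plane), |mask|=48  ⇒  voxels=311
  3. axis=0 (YZ plane), |mask|=45  ⇒  voxels=180

180 voxels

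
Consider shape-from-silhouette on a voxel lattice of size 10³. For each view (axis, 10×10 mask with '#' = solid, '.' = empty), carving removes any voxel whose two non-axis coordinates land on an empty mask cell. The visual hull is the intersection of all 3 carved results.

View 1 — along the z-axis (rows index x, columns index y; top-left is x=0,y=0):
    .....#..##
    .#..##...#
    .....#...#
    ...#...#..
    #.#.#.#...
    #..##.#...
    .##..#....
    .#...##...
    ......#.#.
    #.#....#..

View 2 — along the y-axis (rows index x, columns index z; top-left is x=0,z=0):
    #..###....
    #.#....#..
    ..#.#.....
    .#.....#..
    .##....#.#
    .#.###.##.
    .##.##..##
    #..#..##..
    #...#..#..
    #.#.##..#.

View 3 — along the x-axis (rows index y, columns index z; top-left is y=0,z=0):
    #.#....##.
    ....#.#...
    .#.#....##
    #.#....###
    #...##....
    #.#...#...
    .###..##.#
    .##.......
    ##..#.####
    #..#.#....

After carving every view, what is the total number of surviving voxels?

before carving: 1000 voxels (10×10×10)
[1] z-view keeps 30 columns → grid now 300
[2] y-view keeps 39 columns → grid now 123
[3] x-view keeps 39 columns → grid now 50

50 voxels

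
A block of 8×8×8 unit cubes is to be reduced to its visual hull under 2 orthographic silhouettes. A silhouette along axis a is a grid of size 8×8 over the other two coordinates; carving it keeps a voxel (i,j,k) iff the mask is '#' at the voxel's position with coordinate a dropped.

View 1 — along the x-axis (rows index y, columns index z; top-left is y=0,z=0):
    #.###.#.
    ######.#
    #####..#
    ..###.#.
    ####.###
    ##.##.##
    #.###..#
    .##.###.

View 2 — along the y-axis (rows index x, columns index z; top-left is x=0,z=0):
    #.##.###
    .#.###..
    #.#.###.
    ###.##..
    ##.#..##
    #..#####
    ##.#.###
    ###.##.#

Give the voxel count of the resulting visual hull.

remaining voxels: 236

start: 8×8×8 = 512 voxels
V1 x: intersect with YZ mask (45 set) -- 360 left
V2 y: intersect with XZ mask (43 set) -- 236 left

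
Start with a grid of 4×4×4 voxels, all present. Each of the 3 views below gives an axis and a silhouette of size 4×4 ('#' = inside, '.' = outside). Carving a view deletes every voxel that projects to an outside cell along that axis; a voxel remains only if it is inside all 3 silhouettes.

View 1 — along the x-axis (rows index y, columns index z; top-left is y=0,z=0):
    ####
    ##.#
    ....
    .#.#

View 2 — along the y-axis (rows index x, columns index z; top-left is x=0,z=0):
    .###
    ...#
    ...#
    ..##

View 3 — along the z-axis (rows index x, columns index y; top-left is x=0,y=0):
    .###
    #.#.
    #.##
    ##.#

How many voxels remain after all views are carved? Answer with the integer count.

|visual hull| = 11

initial block: 4^3 = 64
carve view 1 (along x, YZ-mask fill 9/16): 36 voxels remain
carve view 2 (along y, XZ-mask fill 7/16): 17 voxels remain
carve view 3 (along z, XY-mask fill 11/16): 11 voxels remain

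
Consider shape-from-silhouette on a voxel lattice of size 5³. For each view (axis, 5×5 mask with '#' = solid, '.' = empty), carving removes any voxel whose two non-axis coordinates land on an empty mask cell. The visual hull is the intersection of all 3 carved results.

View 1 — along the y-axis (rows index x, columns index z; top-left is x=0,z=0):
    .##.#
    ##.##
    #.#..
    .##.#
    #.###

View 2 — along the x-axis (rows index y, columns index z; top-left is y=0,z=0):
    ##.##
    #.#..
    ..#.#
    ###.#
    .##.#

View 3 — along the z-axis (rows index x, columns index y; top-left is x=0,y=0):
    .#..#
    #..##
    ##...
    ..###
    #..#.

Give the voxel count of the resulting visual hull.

30 voxels

before carving: 125 voxels (5×5×5)
carve view 1 (along y, XZ-mask fill 16/25): 80 voxels remain
carve view 2 (along x, YZ-mask fill 15/25): 52 voxels remain
carve view 3 (along z, XY-mask fill 12/25): 30 voxels remain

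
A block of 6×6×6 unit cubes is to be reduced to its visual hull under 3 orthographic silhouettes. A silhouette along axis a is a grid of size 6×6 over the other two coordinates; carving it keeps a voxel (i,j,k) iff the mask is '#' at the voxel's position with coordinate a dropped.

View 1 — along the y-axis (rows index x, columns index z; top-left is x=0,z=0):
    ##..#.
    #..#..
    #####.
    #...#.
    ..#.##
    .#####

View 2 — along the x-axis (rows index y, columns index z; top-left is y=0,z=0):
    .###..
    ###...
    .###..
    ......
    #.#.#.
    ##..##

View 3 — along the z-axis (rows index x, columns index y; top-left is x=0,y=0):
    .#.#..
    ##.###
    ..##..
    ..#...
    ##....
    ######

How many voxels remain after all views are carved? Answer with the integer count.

|visual hull| = 24

initial block: 6^3 = 216
V1 y: intersect with XZ mask (20 set) -- 120 left
V2 x: intersect with YZ mask (16 set) -- 54 left
V3 z: intersect with XY mask (18 set) -- 24 left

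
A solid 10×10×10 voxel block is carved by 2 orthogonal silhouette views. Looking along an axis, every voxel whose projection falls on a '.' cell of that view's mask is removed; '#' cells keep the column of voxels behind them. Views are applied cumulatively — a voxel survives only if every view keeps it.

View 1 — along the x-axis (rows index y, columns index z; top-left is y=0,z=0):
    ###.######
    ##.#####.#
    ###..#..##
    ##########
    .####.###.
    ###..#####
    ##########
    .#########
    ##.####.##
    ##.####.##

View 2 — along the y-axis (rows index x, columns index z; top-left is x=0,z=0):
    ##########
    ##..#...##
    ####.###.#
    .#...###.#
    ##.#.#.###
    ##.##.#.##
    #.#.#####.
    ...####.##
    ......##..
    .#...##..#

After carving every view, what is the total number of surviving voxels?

remaining voxels: 517

initial block: 10^3 = 1000
  1. axis=0 (YZ plane), |mask|=83  ⇒  voxels=830
  2. axis=1 (XZ plane), |mask|=61  ⇒  voxels=517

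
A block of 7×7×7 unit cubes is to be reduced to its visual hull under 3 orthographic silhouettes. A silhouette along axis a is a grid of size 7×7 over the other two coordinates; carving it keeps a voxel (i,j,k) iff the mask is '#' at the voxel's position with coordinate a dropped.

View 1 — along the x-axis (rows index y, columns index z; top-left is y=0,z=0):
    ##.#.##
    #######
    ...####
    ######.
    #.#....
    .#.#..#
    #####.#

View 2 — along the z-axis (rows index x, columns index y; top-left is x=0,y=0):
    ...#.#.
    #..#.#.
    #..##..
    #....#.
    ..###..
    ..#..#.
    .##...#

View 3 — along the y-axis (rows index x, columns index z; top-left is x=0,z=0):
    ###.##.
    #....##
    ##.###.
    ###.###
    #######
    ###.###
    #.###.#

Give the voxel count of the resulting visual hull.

58 voxels

before carving: 343 voxels (7×7×7)
after view 1 [x-axis, 33 of 49 cells solid] → remaining = 231
after view 2 [z-axis, 18 of 49 cells solid] → remaining = 80
after view 3 [y-axis, 37 of 49 cells solid] → remaining = 58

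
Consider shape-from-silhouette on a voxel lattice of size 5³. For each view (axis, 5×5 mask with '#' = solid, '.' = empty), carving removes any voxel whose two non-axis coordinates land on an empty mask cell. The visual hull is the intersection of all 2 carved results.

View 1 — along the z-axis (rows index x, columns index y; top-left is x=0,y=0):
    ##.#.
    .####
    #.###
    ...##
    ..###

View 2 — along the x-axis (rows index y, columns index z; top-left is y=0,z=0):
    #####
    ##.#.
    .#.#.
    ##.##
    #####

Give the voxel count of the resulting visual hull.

initial block: 5^3 = 125
after view 1 [z-axis, 16 of 25 cells solid] → remaining = 80
after view 2 [x-axis, 19 of 25 cells solid] → remaining = 62

voxel count = 62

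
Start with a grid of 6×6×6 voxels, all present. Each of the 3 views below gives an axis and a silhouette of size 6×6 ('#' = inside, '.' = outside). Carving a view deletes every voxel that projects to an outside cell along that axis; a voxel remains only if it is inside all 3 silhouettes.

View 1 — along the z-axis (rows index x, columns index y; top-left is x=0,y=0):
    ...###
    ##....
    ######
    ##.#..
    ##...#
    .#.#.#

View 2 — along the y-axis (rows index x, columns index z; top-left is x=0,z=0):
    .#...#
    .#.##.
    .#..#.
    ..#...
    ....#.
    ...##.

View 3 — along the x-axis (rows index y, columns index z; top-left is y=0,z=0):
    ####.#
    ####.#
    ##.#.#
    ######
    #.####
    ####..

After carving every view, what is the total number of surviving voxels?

remaining voxels: 22

before carving: 216 voxels (6×6×6)
after view 1 [z-axis, 20 of 36 cells solid] → remaining = 120
after view 2 [y-axis, 11 of 36 cells solid] → remaining = 36
after view 3 [x-axis, 29 of 36 cells solid] → remaining = 22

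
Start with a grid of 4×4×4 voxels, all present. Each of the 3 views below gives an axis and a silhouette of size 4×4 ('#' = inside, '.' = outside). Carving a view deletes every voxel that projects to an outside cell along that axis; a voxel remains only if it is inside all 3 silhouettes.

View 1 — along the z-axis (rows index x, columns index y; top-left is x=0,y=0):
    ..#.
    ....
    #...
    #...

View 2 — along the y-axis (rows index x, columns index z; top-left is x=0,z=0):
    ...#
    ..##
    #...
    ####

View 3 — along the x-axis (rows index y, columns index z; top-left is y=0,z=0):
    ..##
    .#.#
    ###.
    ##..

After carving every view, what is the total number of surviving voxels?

2 voxels

full grid |V| = 64
carve view 1 (along z, XY-mask fill 3/16): 12 voxels remain
carve view 2 (along y, XZ-mask fill 8/16): 6 voxels remain
carve view 3 (along x, YZ-mask fill 9/16): 2 voxels remain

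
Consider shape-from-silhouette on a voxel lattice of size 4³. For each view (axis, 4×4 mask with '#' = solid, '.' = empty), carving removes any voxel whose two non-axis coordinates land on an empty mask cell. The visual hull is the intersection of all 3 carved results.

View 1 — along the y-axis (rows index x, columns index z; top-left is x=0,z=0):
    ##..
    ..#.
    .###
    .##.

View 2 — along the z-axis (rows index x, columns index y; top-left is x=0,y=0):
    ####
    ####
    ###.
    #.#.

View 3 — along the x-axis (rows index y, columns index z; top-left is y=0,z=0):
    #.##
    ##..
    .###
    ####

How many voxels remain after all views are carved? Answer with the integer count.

remaining voxels: 18

before carving: 64 voxels (4×4×4)
V1 y: intersect with XZ mask (8 set) -- 32 left
V2 z: intersect with XY mask (13 set) -- 25 left
V3 x: intersect with YZ mask (12 set) -- 18 left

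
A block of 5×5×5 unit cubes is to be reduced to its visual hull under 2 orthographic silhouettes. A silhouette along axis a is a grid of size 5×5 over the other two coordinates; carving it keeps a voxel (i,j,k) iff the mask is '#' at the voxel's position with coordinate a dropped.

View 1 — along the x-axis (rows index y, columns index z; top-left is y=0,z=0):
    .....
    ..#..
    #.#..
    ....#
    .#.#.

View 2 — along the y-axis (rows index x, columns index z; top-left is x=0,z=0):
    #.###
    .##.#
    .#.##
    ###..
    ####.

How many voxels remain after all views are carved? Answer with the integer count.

21 voxels

full grid |V| = 125
carve view 1 (along x, YZ-mask fill 6/25): 30 voxels remain
carve view 2 (along y, XZ-mask fill 17/25): 21 voxels remain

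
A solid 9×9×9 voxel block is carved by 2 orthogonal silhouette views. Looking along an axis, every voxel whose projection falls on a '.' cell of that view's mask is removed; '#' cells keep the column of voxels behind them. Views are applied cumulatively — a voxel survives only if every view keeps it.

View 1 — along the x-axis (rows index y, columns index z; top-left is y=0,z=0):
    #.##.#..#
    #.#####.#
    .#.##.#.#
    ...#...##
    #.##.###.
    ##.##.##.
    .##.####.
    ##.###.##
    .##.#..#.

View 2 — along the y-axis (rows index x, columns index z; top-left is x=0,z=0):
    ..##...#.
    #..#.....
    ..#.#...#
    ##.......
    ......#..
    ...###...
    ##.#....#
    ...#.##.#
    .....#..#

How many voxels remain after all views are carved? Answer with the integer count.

133 voxels

before carving: 729 voxels (9×9×9)
carve view 1 (along x, YZ-mask fill 49/81): 441 voxels remain
carve view 2 (along y, XZ-mask fill 24/81): 133 voxels remain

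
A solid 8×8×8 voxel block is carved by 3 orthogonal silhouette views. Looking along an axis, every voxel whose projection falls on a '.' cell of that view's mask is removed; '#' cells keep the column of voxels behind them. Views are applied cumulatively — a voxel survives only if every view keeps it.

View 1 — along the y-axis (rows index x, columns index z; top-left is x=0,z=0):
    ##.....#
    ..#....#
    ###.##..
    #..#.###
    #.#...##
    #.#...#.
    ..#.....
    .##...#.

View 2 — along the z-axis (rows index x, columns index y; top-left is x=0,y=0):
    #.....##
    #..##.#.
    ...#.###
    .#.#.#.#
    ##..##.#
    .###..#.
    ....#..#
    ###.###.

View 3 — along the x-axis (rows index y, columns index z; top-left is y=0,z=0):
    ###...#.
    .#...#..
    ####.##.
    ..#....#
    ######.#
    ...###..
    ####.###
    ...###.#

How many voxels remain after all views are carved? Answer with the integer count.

before carving: 512 voxels (8×8×8)
after view 1 [y-axis, 26 of 64 cells solid] → remaining = 208
after view 2 [z-axis, 32 of 64 cells solid] → remaining = 109
after view 3 [x-axis, 35 of 64 cells solid] → remaining = 56

remaining voxels: 56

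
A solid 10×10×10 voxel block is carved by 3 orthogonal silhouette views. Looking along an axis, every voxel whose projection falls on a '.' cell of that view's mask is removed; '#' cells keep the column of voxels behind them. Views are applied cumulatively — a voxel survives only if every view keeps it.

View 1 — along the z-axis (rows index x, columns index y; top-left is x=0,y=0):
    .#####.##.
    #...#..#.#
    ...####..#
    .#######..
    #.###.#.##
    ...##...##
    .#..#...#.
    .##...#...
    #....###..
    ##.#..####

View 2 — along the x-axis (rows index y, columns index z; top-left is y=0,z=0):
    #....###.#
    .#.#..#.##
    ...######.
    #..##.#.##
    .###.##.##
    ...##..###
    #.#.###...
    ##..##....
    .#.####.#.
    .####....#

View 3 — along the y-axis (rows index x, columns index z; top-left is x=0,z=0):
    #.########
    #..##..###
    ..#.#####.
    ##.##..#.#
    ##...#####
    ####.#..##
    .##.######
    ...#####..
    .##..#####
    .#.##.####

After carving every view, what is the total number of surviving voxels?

|visual hull| = 192

before carving: 1000 voxels (10×10×10)
carve view 1 (along z, XY-mask fill 51/100): 510 voxels remain
carve view 2 (along x, YZ-mask fill 54/100): 279 voxels remain
carve view 3 (along y, XZ-mask fill 68/100): 192 voxels remain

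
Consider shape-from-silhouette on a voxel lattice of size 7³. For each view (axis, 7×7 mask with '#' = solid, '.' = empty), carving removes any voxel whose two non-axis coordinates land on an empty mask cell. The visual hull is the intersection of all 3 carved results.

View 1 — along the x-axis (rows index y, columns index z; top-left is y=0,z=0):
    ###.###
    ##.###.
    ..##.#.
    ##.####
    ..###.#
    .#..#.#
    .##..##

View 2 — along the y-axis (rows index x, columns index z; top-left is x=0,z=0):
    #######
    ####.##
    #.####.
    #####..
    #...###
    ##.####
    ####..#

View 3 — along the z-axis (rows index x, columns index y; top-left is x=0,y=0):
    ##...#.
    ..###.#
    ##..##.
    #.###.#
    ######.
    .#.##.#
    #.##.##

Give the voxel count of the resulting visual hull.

104 voxels

initial block: 7^3 = 343
step 1: project along x, AND mask (31/49) → |grid| = 217
step 2: project along y, AND mask (38/49) → |grid| = 165
step 3: project along z, AND mask (31/49) → |grid| = 104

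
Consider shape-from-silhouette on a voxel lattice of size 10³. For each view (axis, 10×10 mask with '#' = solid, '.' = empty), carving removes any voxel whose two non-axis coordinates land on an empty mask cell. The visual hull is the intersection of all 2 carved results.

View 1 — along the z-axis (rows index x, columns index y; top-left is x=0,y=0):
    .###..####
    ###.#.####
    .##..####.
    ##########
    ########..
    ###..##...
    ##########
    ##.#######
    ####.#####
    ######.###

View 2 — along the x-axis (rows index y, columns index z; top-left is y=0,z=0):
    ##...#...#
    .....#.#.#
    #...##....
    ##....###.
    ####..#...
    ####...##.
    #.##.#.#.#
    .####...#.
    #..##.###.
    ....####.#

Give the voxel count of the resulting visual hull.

start: 10×10×10 = 1000 voxels
carve view 1 (along z, XY-mask fill 81/100): 810 voxels remain
carve view 2 (along x, YZ-mask fill 48/100): 384 voxels remain

|visual hull| = 384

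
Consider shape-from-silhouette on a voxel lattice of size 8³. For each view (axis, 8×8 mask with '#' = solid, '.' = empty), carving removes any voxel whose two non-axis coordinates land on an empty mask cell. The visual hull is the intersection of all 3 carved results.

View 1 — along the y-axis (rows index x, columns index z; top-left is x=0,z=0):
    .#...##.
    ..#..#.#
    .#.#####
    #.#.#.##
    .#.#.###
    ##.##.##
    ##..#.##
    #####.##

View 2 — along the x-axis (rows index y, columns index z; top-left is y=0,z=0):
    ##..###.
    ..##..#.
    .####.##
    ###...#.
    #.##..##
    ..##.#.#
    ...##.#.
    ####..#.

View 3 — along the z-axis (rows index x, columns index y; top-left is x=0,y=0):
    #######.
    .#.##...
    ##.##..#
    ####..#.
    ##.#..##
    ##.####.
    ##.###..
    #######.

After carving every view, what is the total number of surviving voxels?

before carving: 512 voxels (8×8×8)
[1] y-view keeps 40 columns → grid now 320
[2] x-view keeps 35 columns → grid now 175
[3] z-view keeps 43 columns → grid now 113

voxel count = 113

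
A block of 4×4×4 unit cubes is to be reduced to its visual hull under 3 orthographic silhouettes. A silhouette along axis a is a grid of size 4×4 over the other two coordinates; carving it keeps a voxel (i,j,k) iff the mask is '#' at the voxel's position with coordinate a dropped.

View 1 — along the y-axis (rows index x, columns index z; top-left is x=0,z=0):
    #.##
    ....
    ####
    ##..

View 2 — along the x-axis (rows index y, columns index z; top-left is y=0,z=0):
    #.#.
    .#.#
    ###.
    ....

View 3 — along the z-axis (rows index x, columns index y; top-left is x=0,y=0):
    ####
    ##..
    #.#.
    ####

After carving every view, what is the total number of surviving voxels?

voxel count = 14

before carving: 64 voxels (4×4×4)
  1. axis=1 (XZ plane), |mask|=9  ⇒  voxels=36
  2. axis=0 (YZ plane), |mask|=7  ⇒  voxels=16
  3. axis=2 (XY plane), |mask|=12  ⇒  voxels=14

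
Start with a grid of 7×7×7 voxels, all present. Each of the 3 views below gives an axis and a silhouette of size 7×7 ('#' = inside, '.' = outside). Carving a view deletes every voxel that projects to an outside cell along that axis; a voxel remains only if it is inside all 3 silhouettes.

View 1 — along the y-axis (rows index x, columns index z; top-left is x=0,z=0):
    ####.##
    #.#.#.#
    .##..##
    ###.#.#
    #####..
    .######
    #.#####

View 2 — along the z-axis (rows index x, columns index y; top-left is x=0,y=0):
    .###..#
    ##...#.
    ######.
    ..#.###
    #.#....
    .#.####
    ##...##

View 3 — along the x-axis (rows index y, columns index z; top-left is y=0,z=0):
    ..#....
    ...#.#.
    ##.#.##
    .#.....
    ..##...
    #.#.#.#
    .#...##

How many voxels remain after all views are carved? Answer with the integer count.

before carving: 343 voxels (7×7×7)
[1] y-view keeps 36 columns → grid now 252
[2] z-view keeps 28 columns → grid now 144
[3] x-view keeps 18 columns → grid now 59

59 voxels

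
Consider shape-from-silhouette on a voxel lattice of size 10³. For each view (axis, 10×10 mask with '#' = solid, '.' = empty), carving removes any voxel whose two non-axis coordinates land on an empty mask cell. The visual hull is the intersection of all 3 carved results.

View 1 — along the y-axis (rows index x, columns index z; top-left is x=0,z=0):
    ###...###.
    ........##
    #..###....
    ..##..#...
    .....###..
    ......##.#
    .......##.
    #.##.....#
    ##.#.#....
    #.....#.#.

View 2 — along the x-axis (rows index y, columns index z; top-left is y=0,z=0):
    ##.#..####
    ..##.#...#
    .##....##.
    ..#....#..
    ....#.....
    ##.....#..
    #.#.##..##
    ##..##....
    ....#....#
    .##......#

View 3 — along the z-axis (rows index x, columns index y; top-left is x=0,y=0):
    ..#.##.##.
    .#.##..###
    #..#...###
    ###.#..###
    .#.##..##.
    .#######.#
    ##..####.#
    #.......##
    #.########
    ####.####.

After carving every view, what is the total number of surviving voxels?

voxel count = 63

start: 10×10×10 = 1000 voxels
step 1: project along y, AND mask (34/100) → |grid| = 340
step 2: project along x, AND mask (36/100) → |grid| = 114
step 3: project along z, AND mask (63/100) → |grid| = 63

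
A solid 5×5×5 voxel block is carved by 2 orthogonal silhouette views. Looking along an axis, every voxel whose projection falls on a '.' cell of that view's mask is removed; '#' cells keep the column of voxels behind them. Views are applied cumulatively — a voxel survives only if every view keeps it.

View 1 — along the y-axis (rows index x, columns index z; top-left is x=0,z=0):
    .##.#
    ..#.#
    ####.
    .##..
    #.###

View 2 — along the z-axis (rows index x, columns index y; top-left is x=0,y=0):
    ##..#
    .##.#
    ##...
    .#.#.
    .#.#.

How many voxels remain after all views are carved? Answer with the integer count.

before carving: 125 voxels (5×5×5)
after view 1 [y-axis, 15 of 25 cells solid] → remaining = 75
after view 2 [z-axis, 12 of 25 cells solid] → remaining = 35

35 voxels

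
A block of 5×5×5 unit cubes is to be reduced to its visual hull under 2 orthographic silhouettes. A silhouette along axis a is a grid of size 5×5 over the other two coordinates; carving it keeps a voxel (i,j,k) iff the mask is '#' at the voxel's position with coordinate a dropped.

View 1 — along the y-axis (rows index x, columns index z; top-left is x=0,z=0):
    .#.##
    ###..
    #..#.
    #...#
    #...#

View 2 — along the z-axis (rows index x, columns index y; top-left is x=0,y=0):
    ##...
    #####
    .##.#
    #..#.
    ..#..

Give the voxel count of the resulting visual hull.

remaining voxels: 33

initial block: 5^3 = 125
after view 1 [y-axis, 12 of 25 cells solid] → remaining = 60
after view 2 [z-axis, 13 of 25 cells solid] → remaining = 33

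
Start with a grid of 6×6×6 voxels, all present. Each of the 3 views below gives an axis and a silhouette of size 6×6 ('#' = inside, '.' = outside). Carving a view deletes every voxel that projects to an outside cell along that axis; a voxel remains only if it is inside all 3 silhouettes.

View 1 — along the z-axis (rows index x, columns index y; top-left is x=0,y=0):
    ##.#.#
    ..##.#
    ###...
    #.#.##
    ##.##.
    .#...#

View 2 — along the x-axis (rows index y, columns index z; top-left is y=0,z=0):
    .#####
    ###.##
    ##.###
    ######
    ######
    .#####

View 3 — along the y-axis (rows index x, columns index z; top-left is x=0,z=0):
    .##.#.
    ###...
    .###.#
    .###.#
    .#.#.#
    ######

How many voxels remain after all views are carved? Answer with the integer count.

before carving: 216 voxels (6×6×6)
after view 1 [z-axis, 20 of 36 cells solid] → remaining = 120
after view 2 [x-axis, 32 of 36 cells solid] → remaining = 105
after view 3 [y-axis, 23 of 36 cells solid] → remaining = 65

remaining voxels: 65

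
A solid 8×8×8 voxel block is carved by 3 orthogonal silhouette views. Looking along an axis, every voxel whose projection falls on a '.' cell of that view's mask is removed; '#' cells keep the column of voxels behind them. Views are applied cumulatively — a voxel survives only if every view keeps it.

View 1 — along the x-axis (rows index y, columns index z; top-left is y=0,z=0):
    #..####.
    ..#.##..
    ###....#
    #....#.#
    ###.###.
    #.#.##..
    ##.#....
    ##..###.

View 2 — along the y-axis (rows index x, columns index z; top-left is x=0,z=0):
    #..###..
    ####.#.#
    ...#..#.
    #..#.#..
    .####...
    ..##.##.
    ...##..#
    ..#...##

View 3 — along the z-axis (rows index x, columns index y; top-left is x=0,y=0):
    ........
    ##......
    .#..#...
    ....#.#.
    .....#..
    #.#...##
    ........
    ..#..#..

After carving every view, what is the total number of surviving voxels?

remaining voxels: 22

initial block: 8^3 = 512
V1 x: intersect with YZ mask (33 set) -- 264 left
V2 y: intersect with XZ mask (29 set) -- 113 left
V3 z: intersect with XY mask (13 set) -- 22 left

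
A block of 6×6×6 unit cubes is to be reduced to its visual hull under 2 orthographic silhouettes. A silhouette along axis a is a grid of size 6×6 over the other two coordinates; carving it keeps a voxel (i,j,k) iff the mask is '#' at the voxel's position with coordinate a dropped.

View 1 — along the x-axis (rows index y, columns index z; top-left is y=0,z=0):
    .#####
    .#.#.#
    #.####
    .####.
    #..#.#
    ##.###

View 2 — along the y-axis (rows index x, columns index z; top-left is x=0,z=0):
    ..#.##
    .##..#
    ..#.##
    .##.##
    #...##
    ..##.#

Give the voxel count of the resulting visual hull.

|visual hull| = 78

before carving: 216 voxels (6×6×6)
V1 x: intersect with YZ mask (25 set) -- 150 left
V2 y: intersect with XZ mask (19 set) -- 78 left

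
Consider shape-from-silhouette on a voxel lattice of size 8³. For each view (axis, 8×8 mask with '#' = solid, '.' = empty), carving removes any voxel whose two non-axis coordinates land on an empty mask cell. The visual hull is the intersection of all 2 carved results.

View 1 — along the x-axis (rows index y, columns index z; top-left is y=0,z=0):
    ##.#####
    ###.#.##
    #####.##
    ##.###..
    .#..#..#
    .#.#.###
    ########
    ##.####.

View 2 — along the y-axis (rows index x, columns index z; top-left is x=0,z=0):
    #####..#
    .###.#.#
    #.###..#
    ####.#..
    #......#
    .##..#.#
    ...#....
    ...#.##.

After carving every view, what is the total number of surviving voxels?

before carving: 512 voxels (8×8×8)
  1. axis=0 (YZ plane), |mask|=47  ⇒  voxels=376
  2. axis=1 (XZ plane), |mask|=31  ⇒  voxels=177

|visual hull| = 177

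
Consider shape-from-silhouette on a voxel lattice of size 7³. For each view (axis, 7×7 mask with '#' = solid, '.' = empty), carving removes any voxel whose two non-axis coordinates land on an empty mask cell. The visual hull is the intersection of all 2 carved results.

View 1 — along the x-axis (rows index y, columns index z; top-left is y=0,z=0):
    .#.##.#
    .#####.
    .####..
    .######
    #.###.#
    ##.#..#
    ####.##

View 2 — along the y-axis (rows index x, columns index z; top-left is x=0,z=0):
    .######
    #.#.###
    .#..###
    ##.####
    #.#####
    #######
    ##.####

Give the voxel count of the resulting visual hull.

initial block: 7^3 = 343
[1] x-view keeps 34 columns → grid now 238
[2] y-view keeps 40 columns → grid now 191

191 voxels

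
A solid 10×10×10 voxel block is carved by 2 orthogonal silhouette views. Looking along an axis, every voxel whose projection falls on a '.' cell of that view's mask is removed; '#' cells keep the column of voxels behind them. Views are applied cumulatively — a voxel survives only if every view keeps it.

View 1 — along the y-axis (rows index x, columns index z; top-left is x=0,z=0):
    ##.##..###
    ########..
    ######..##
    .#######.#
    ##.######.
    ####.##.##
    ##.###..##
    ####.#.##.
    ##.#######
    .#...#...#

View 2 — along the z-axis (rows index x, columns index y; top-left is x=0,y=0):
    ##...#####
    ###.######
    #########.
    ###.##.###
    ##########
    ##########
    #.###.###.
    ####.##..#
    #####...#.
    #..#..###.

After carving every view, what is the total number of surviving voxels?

before carving: 1000 voxels (10×10×10)
V1 y: intersect with XZ mask (73 set) -- 730 left
V2 z: intersect with XY mask (78 set) -- 584 left

remaining voxels: 584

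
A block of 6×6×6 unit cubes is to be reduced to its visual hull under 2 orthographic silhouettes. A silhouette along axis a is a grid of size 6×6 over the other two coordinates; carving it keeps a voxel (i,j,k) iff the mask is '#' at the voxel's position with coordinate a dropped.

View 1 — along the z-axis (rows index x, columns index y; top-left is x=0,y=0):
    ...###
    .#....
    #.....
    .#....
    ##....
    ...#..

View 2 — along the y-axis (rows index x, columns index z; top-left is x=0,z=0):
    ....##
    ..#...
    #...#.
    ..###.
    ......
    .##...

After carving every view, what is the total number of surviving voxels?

start: 6×6×6 = 216 voxels
[1] z-view keeps 9 columns → grid now 54
[2] y-view keeps 10 columns → grid now 14

14 voxels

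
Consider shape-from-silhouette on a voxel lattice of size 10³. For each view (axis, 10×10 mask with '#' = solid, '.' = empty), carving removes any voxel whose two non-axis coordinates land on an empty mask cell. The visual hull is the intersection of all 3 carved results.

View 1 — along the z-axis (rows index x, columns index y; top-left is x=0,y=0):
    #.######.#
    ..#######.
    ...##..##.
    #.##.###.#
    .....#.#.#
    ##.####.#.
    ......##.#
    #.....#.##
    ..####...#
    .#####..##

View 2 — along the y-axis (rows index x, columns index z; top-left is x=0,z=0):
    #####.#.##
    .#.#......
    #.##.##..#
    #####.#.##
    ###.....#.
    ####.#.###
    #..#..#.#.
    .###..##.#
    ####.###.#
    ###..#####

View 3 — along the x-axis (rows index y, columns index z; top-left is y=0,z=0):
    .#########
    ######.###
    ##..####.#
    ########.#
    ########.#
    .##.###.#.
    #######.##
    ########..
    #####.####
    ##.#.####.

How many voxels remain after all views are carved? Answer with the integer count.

start: 10×10×10 = 1000 voxels
[1] z-view keeps 55 columns → grid now 550
[2] y-view keeps 62 columns → grid now 358
[3] x-view keeps 82 columns → grid now 292

292 voxels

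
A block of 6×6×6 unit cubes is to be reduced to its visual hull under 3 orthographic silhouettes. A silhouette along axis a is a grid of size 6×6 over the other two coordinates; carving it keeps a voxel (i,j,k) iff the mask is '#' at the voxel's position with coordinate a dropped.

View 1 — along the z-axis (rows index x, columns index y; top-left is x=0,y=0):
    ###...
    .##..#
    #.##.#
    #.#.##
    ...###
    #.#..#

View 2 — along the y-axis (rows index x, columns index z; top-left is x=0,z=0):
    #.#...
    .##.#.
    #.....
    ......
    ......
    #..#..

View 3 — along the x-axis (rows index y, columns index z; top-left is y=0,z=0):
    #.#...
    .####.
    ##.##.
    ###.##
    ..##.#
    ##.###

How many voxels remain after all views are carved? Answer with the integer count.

before carving: 216 voxels (6×6×6)
after view 1 [z-axis, 20 of 36 cells solid] → remaining = 120
after view 2 [y-axis, 8 of 36 cells solid] → remaining = 25
after view 3 [x-axis, 23 of 36 cells solid] → remaining = 20

voxel count = 20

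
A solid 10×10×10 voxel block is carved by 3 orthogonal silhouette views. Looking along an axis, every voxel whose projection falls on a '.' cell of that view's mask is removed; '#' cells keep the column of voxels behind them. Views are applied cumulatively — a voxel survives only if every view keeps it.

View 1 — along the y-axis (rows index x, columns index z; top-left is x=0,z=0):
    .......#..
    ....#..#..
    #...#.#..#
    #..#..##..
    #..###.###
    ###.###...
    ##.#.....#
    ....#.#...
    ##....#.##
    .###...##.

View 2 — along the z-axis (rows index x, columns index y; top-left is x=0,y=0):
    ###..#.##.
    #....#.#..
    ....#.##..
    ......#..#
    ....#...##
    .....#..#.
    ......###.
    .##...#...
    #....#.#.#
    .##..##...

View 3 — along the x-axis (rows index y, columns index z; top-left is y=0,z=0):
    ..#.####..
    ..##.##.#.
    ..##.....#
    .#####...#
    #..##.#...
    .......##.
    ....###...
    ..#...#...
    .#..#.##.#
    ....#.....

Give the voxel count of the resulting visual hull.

voxel count = 38

start: 10×10×10 = 1000 voxels
step 1: project along y, AND mask (40/100) → |grid| = 400
step 2: project along z, AND mask (33/100) → |grid| = 123
step 3: project along x, AND mask (36/100) → |grid| = 38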